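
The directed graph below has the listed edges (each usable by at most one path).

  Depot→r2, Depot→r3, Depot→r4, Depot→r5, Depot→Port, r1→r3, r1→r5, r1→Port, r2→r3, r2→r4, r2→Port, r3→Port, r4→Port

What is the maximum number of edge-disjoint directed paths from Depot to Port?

4

Assign every edge capacity 1; by Menger, the answer equals the max flow.
Path Depot→Port (+1); total 1.
Path Depot→r2→Port (+1); total 2.
Path Depot→r3→Port (+1); total 3.
Path Depot→r4→Port (+1); total 4.
No residual Depot→Port path; max flow = 4.
Certifying cut of size 4: {Depot→Port, Depot→r2, Depot→r3, Depot→r4}.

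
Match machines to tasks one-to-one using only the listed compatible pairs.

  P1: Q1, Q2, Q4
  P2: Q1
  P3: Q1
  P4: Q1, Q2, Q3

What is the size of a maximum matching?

Unit-capacity flow: source→left, listed edges, right→sink; max matching = max flow.
Augmenting path P1→Q1 (+1); matched 1.
Augmenting path P4→Q2 (+1); matched 2.
Augmenting path P2→Q1→P1→Q4 (+1); matched 3.
No augmenting path remains; maximum matching = 3.
König certificate: {P1, P4, Q1} is a vertex cover of size 3 (every listed pair touches it), so no matching can be larger.

3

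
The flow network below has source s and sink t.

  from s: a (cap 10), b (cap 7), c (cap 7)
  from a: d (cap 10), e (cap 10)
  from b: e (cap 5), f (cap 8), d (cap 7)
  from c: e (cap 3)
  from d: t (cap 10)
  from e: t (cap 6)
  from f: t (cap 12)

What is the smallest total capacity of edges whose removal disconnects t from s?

20

Augment s→a→d→t: bottleneck 10, flow now 10.
Augment s→b→e→t: bottleneck 5, flow now 15.
Augment s→b→f→t: bottleneck 2, flow now 17.
Augment s→c→e→t: bottleneck 1, flow now 18.
Augment s→c→e→b→f→t: bottleneck 2, flow now 20. (uses reverse residual edge)
No augmenting path remains; maximum flow = 20.
By max-flow min-cut, the minimum cut capacity equals the max flow.
In the residual graph, reachable from s: {s, c}.
Min-cut edges: s→a (10), s→b (7), c→e (3); capacity 10 + 7 + 3 = 20.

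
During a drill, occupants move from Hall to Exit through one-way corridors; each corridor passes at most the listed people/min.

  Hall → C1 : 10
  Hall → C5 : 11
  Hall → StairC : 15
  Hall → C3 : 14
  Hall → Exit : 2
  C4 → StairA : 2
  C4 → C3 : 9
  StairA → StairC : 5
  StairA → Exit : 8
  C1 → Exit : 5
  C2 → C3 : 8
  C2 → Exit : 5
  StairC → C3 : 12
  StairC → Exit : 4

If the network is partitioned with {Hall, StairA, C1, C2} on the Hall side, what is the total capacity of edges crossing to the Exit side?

Edges leaving {Hall, StairA, C1, C2}: Hall→C5 (11), Hall→StairC (15), Hall→C3 (14), Hall→Exit (2), StairA→StairC (5), StairA→Exit (8), C1→Exit (5), C2→C3 (8), C2→Exit (5).
Cut capacity = 11 + 15 + 14 + 2 + 5 + 8 + 5 + 8 + 5 = 73.

73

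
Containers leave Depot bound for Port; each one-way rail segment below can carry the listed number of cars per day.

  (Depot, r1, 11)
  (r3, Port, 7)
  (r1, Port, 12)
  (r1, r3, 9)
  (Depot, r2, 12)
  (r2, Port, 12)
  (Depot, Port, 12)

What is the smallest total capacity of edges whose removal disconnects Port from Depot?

Augment Depot→Port: bottleneck 12, flow now 12.
Augment Depot→r1→Port: bottleneck 11, flow now 23.
Augment Depot→r2→Port: bottleneck 12, flow now 35.
No augmenting path remains; maximum flow = 35.
By max-flow min-cut, the minimum cut capacity equals the max flow.
In the residual graph, reachable from Depot: {Depot}.
Min-cut edges: Depot→r1 (11), Depot→r2 (12), Depot→Port (12); capacity 11 + 12 + 12 = 35.

35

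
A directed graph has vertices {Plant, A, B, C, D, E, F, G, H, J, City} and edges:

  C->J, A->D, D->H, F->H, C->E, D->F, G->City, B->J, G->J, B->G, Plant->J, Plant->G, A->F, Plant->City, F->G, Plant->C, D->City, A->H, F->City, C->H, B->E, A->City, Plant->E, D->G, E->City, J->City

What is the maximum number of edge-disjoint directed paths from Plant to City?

4

Assign every edge capacity 1; by Menger, the answer equals the max flow.
Path Plant→City (+1); total 1.
Path Plant→E→City (+1); total 2.
Path Plant→G→City (+1); total 3.
Path Plant→J→City (+1); total 4.
No residual Plant→City path; max flow = 4.
Certifying cut of size 4: {E→City, J→City, Plant→City, Plant→G}.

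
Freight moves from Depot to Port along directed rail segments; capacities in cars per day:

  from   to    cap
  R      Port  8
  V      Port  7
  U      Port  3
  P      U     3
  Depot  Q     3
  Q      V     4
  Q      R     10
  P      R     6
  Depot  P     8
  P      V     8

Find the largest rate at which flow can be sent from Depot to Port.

Augment Depot→P→R→Port: bottleneck 6, flow now 6.
Augment Depot→P→U→Port: bottleneck 2, flow now 8.
Augment Depot→Q→R→Port: bottleneck 2, flow now 10.
Augment Depot→Q→V→Port: bottleneck 1, flow now 11.
No augmenting path remains; maximum flow = 11.
In the residual graph, reachable from Depot: {Depot}.
Min-cut edges: Depot→P (8), Depot→Q (3); capacity 8 + 3 = 11.
This cut is saturated, so no flow can exceed 11.

11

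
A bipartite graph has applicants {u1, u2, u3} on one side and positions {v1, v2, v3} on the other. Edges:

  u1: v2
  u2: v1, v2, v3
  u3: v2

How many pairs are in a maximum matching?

Unit-capacity flow: source→left, listed edges, right→sink; max matching = max flow.
Augmenting path u1→v2 (+1); matched 1.
Augmenting path u2→v1 (+1); matched 2.
No augmenting path remains; maximum matching = 2.
König certificate: {u2, v2} is a vertex cover of size 2 (every listed pair touches it), so no matching can be larger.

2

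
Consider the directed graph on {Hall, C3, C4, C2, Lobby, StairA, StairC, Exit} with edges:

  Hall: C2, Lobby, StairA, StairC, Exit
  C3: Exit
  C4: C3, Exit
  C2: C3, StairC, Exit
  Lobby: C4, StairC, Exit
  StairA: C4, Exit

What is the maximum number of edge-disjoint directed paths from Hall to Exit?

Assign every edge capacity 1; by Menger, the answer equals the max flow.
Path Hall→Exit (+1); total 1.
Path Hall→C2→Exit (+1); total 2.
Path Hall→Lobby→Exit (+1); total 3.
Path Hall→StairA→Exit (+1); total 4.
No residual Hall→Exit path; max flow = 4.
Certifying cut of size 4: {Hall→C2, Hall→Exit, Hall→Lobby, Hall→StairA}.

4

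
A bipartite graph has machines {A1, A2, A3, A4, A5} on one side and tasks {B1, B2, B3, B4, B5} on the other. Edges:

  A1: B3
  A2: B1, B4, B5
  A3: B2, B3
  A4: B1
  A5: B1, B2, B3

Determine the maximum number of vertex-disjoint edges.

Unit-capacity flow: source→left, listed edges, right→sink; max matching = max flow.
Augmenting path A1→B3 (+1); matched 1.
Augmenting path A2→B1 (+1); matched 2.
Augmenting path A3→B2 (+1); matched 3.
Augmenting path A4→B1→A2→B4 (+1); matched 4.
No augmenting path remains; maximum matching = 4.
König certificate: {A2, B1, B2, B3} is a vertex cover of size 4 (every listed pair touches it), so no matching can be larger.

4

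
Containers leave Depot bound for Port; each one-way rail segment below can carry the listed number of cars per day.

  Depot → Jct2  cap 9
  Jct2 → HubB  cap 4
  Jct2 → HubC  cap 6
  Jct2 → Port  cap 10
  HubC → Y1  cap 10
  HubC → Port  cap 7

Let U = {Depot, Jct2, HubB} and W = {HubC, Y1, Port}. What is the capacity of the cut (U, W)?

16

Edges leaving {Depot, Jct2, HubB}: Jct2→HubC (6), Jct2→Port (10).
Cut capacity = 6 + 10 = 16.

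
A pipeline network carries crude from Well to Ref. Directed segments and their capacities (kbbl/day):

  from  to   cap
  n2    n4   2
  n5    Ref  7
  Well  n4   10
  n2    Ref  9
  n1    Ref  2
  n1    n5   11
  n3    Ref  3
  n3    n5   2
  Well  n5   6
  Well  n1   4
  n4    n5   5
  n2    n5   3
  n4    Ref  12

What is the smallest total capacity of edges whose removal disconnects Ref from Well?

Augment Well→n1→Ref: bottleneck 2, flow now 2.
Augment Well→n4→Ref: bottleneck 10, flow now 12.
Augment Well→n5→Ref: bottleneck 6, flow now 18.
Augment Well→n1→n5→Ref: bottleneck 1, flow now 19.
No augmenting path remains; maximum flow = 19.
By max-flow min-cut, the minimum cut capacity equals the max flow.
In the residual graph, reachable from Well: {Well, n1, n5}.
Min-cut edges: Well→n4 (10), n1→Ref (2), n5→Ref (7); capacity 10 + 2 + 7 = 19.

19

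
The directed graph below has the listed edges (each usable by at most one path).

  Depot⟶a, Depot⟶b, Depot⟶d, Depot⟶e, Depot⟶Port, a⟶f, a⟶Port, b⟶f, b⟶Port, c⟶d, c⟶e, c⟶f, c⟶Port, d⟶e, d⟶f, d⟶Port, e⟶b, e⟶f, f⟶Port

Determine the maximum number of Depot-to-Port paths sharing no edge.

Assign every edge capacity 1; by Menger, the answer equals the max flow.
Path Depot→Port (+1); total 1.
Path Depot→a→Port (+1); total 2.
Path Depot→b→Port (+1); total 3.
Path Depot→d→Port (+1); total 4.
Path Depot→e→f→Port (+1); total 5.
No residual Depot→Port path; max flow = 5.
Certifying cut of size 5: {Depot→Port, Depot→a, Depot→b, Depot→d, Depot→e}.

5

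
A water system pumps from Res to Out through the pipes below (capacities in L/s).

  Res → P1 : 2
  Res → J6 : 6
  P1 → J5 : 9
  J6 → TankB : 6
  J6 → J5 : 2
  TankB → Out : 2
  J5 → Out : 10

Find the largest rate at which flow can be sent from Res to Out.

6

Augment Res→P1→J5→Out: bottleneck 2, flow now 2.
Augment Res→J6→TankB→Out: bottleneck 2, flow now 4.
Augment Res→J6→J5→Out: bottleneck 2, flow now 6.
No augmenting path remains; maximum flow = 6.
In the residual graph, reachable from Res: {Res, J6, TankB}.
Min-cut edges: Res→P1 (2), J6→J5 (2), TankB→Out (2); capacity 2 + 2 + 2 = 6.
This cut is saturated, so no flow can exceed 6.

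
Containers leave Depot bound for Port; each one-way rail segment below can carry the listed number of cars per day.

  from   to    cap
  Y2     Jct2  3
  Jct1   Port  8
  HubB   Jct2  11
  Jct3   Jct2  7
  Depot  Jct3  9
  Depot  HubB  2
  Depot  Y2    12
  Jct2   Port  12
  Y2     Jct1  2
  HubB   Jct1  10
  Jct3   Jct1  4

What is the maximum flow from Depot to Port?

Augment Depot→Y2→Jct1→Port: bottleneck 2, flow now 2.
Augment Depot→Y2→Jct2→Port: bottleneck 3, flow now 5.
Augment Depot→Jct3→Jct1→Port: bottleneck 4, flow now 9.
Augment Depot→Jct3→Jct2→Port: bottleneck 5, flow now 14.
Augment Depot→HubB→Jct1→Port: bottleneck 2, flow now 16.
No augmenting path remains; maximum flow = 16.
In the residual graph, reachable from Depot: {Depot, Y2}.
Min-cut edges: Depot→Jct3 (9), Depot→HubB (2), Y2→Jct1 (2), Y2→Jct2 (3); capacity 9 + 2 + 2 + 3 = 16.
This cut is saturated, so no flow can exceed 16.

16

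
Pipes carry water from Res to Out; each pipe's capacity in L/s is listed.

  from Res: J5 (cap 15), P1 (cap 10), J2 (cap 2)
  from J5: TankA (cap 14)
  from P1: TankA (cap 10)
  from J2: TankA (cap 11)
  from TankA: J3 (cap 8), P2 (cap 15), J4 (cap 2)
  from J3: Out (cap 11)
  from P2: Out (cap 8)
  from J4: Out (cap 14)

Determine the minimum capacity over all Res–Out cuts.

18

Augment Res→J5→TankA→J3→Out: bottleneck 8, flow now 8.
Augment Res→J5→TankA→P2→Out: bottleneck 6, flow now 14.
Augment Res→P1→TankA→P2→Out: bottleneck 2, flow now 16.
Augment Res→P1→TankA→J4→Out: bottleneck 2, flow now 18.
No augmenting path remains; maximum flow = 18.
By max-flow min-cut, the minimum cut capacity equals the max flow.
In the residual graph, reachable from Res: {Res, J5, P1, J2, TankA, P2}.
Min-cut edges: TankA→J3 (8), TankA→J4 (2), P2→Out (8); capacity 8 + 2 + 8 = 18.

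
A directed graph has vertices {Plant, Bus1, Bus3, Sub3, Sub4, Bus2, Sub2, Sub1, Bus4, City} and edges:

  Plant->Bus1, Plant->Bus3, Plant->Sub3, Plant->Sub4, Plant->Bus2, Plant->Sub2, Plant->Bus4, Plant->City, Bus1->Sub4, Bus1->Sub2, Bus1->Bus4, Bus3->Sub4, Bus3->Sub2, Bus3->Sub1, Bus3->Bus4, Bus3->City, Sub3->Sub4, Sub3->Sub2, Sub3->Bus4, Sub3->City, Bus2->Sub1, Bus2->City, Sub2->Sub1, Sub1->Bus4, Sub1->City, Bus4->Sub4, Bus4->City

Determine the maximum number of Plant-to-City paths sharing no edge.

6

Assign every edge capacity 1; by Menger, the answer equals the max flow.
Path Plant→City (+1); total 1.
Path Plant→Bus3→City (+1); total 2.
Path Plant→Sub3→City (+1); total 3.
Path Plant→Bus2→City (+1); total 4.
Path Plant→Bus4→City (+1); total 5.
Path Plant→Sub2→Sub1→City (+1); total 6.
No residual Plant→City path; max flow = 6.
Certifying cut of size 6: {Bus4→City, Plant→Bus2, Plant→Bus3, Plant→City, Plant→Sub3, Sub2→Sub1}.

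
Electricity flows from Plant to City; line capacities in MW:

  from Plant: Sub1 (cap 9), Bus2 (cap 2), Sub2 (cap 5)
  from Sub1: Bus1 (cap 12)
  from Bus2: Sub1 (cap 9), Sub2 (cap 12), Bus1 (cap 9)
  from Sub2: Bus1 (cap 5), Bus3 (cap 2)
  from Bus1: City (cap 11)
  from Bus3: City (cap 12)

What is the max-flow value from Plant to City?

13

Augment Plant→Sub1→Bus1→City: bottleneck 9, flow now 9.
Augment Plant→Bus2→Bus1→City: bottleneck 2, flow now 11.
Augment Plant→Sub2→Bus3→City: bottleneck 2, flow now 13.
No augmenting path remains; maximum flow = 13.
In the residual graph, reachable from Plant: {Plant, Sub1, Bus2, Sub2, Bus1}.
Min-cut edges: Sub2→Bus3 (2), Bus1→City (11); capacity 2 + 11 = 13.
This cut is saturated, so no flow can exceed 13.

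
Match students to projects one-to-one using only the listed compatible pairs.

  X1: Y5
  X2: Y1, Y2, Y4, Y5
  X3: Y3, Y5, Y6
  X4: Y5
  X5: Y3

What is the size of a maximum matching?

4

Unit-capacity flow: source→left, listed edges, right→sink; max matching = max flow.
Augmenting path X1→Y5 (+1); matched 1.
Augmenting path X2→Y1 (+1); matched 2.
Augmenting path X3→Y3 (+1); matched 3.
Augmenting path X5→Y3→X3→Y6 (+1); matched 4.
No augmenting path remains; maximum matching = 4.
König certificate: {X2, X3, X5, Y5} is a vertex cover of size 4 (every listed pair touches it), so no matching can be larger.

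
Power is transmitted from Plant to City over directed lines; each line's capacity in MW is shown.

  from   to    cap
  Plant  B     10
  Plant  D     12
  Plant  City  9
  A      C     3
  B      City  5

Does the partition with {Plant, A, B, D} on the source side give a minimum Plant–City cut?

Given cut capacity: 9 + 3 + 5 = 17.
Augment Plant→City: bottleneck 9, flow now 9.
Augment Plant→B→City: bottleneck 5, flow now 14.
No augmenting path remains; maximum flow = 14.
In the residual graph, reachable from Plant: {Plant, B, D}.
Min-cut edges: Plant→City (9), B→City (5); capacity 9 + 5 = 14.
Cut capacity 17 exceeds the max flow 14, so it is not minimum.

No — its capacity is 17, but the minimum cut has capacity 14.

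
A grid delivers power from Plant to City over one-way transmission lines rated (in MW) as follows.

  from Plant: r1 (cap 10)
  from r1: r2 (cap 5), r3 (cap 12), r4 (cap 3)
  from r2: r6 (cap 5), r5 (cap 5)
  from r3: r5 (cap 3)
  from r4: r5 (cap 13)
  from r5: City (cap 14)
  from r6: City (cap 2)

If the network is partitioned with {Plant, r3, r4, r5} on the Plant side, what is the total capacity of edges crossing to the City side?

Edges leaving {Plant, r3, r4, r5}: Plant→r1 (10), r5→City (14).
Cut capacity = 10 + 14 = 24.

24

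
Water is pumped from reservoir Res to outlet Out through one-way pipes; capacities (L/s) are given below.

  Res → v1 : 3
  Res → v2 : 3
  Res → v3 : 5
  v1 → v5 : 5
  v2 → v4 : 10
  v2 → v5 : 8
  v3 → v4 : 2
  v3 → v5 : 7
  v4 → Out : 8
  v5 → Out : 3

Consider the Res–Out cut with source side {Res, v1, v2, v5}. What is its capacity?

18

Edges leaving {Res, v1, v2, v5}: Res→v3 (5), v2→v4 (10), v5→Out (3).
Cut capacity = 5 + 10 + 3 = 18.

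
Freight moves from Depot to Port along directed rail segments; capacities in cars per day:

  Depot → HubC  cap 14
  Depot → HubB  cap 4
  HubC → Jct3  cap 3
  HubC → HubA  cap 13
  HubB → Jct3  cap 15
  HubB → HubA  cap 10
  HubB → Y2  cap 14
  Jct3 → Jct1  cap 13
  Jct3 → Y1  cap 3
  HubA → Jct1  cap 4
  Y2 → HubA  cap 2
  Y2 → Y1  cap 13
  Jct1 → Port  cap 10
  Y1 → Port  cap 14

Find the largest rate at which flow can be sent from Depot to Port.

Augment Depot→HubC→Jct3→Jct1→Port: bottleneck 3, flow now 3.
Augment Depot→HubC→HubA→Jct1→Port: bottleneck 4, flow now 7.
Augment Depot→HubB→Jct3→Jct1→Port: bottleneck 3, flow now 10.
Augment Depot→HubB→Jct3→Y1→Port: bottleneck 1, flow now 11.
No augmenting path remains; maximum flow = 11.
In the residual graph, reachable from Depot: {Depot, HubC, HubA}.
Min-cut edges: Depot→HubB (4), HubC→Jct3 (3), HubA→Jct1 (4); capacity 4 + 3 + 4 = 11.
This cut is saturated, so no flow can exceed 11.

11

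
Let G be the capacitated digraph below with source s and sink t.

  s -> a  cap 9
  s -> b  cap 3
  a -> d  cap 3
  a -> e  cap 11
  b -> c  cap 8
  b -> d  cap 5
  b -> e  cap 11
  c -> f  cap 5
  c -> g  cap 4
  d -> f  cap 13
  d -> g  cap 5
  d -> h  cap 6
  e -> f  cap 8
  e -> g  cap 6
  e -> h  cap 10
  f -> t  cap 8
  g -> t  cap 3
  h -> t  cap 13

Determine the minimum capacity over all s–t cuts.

12

Augment s→a→d→f→t: bottleneck 3, flow now 3.
Augment s→a→e→f→t: bottleneck 5, flow now 8.
Augment s→a→e→g→t: bottleneck 1, flow now 9.
Augment s→b→c→g→t: bottleneck 2, flow now 11.
Augment s→b→d→h→t: bottleneck 1, flow now 12.
No augmenting path remains; maximum flow = 12.
By max-flow min-cut, the minimum cut capacity equals the max flow.
In the residual graph, reachable from s: {s}.
Min-cut edges: s→a (9), s→b (3); capacity 9 + 3 = 12.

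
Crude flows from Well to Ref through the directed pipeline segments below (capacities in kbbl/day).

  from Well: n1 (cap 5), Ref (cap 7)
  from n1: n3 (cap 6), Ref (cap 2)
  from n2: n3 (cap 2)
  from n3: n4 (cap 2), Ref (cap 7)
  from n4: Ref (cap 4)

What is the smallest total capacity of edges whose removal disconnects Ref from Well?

Augment Well→Ref: bottleneck 7, flow now 7.
Augment Well→n1→Ref: bottleneck 2, flow now 9.
Augment Well→n1→n3→Ref: bottleneck 3, flow now 12.
No augmenting path remains; maximum flow = 12.
By max-flow min-cut, the minimum cut capacity equals the max flow.
In the residual graph, reachable from Well: {Well}.
Min-cut edges: Well→n1 (5), Well→Ref (7); capacity 5 + 7 = 12.

12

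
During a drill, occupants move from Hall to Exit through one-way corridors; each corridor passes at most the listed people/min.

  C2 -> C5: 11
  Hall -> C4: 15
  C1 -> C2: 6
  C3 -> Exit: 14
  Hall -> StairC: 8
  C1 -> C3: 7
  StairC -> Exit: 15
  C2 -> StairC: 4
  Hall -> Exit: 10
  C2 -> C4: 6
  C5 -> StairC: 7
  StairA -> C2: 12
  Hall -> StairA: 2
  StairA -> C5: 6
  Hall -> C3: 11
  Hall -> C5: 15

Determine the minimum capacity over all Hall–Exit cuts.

Augment Hall→Exit: bottleneck 10, flow now 10.
Augment Hall→C3→Exit: bottleneck 11, flow now 21.
Augment Hall→StairC→Exit: bottleneck 8, flow now 29.
Augment Hall→C5→StairC→Exit: bottleneck 7, flow now 36.
No augmenting path remains; maximum flow = 36.
By max-flow min-cut, the minimum cut capacity equals the max flow.
In the residual graph, reachable from Hall: {Hall, StairA, C2, C4, C5, StairC}.
Min-cut edges: Hall→C3 (11), Hall→Exit (10), StairC→Exit (15); capacity 11 + 10 + 15 = 36.

36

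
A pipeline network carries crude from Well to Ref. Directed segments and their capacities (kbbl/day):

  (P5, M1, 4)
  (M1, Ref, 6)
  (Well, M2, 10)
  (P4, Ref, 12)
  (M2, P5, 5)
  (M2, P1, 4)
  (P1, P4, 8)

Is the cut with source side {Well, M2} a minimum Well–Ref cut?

No — its capacity is 9, but the minimum cut has capacity 8.

Given cut capacity: 4 + 5 = 9.
Augment Well→M2→P1→P4→Ref: bottleneck 4, flow now 4.
Augment Well→M2→P5→M1→Ref: bottleneck 4, flow now 8.
No augmenting path remains; maximum flow = 8.
In the residual graph, reachable from Well: {Well, M2, P5}.
Min-cut edges: M2→P1 (4), P5→M1 (4); capacity 4 + 4 = 8.
Cut capacity 9 exceeds the max flow 8, so it is not minimum.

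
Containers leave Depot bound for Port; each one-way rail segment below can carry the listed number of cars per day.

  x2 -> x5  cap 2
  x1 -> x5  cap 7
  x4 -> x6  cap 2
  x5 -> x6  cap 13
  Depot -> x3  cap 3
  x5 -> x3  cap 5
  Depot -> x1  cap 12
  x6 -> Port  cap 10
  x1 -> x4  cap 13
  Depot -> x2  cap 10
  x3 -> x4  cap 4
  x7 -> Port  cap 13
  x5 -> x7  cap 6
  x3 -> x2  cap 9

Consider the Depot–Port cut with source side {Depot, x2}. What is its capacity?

17

Edges leaving {Depot, x2}: Depot→x1 (12), Depot→x3 (3), x2→x5 (2).
Cut capacity = 12 + 3 + 2 = 17.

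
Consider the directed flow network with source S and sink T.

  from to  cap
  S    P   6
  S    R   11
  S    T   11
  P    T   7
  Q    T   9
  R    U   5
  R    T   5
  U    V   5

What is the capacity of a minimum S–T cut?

22

Augment S→T: bottleneck 11, flow now 11.
Augment S→P→T: bottleneck 6, flow now 17.
Augment S→R→T: bottleneck 5, flow now 22.
No augmenting path remains; maximum flow = 22.
By max-flow min-cut, the minimum cut capacity equals the max flow.
In the residual graph, reachable from S: {S, R, U, V}.
Min-cut edges: S→P (6), S→T (11), R→T (5); capacity 6 + 11 + 5 = 22.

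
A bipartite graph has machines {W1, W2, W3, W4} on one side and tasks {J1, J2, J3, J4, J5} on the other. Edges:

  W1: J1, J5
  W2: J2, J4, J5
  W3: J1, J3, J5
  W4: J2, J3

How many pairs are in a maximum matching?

4

Unit-capacity flow: source→left, listed edges, right→sink; max matching = max flow.
Augmenting path W1→J1 (+1); matched 1.
Augmenting path W2→J2 (+1); matched 2.
Augmenting path W3→J3 (+1); matched 3.
Augmenting path W4→J2→W2→J4 (+1); matched 4.
No augmenting path remains; maximum matching = 4.
König certificate: {W1, W2, W3, W4} is a vertex cover of size 4 (every listed pair touches it), so no matching can be larger.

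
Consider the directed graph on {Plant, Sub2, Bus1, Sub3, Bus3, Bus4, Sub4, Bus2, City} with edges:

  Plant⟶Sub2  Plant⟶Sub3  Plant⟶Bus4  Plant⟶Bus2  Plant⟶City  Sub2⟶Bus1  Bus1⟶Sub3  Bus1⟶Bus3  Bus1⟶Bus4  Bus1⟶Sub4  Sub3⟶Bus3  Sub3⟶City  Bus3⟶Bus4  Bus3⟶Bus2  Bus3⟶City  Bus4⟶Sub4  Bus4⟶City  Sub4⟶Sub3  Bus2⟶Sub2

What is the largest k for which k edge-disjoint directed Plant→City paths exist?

Assign every edge capacity 1; by Menger, the answer equals the max flow.
Path Plant→City (+1); total 1.
Path Plant→Sub3→City (+1); total 2.
Path Plant→Bus4→City (+1); total 3.
Path Plant→Sub2→Bus1→Bus3→City (+1); total 4.
No residual Plant→City path; max flow = 4.
Certifying cut of size 4: {Plant→Bus4, Plant→City, Plant→Sub3, Sub2→Bus1}.

4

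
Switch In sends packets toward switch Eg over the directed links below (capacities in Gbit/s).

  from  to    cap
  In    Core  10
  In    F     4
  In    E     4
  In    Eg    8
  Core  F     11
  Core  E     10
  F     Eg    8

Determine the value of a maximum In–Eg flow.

Augment In→Eg: bottleneck 8, flow now 8.
Augment In→F→Eg: bottleneck 4, flow now 12.
Augment In→Core→F→Eg: bottleneck 4, flow now 16.
No augmenting path remains; maximum flow = 16.
In the residual graph, reachable from In: {In, Core, F, E}.
Min-cut edges: In→Eg (8), F→Eg (8); capacity 8 + 8 = 16.
This cut is saturated, so no flow can exceed 16.

16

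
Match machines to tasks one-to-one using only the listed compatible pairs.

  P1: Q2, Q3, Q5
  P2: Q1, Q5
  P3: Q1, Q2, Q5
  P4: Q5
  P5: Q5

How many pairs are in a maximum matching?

Unit-capacity flow: source→left, listed edges, right→sink; max matching = max flow.
Augmenting path P1→Q2 (+1); matched 1.
Augmenting path P2→Q1 (+1); matched 2.
Augmenting path P3→Q5 (+1); matched 3.
Augmenting path P4→Q5→P3→Q2→P1→Q3 (+1); matched 4.
No augmenting path remains; maximum matching = 4.
König certificate: {P1, P2, P3, Q5} is a vertex cover of size 4 (every listed pair touches it), so no matching can be larger.

4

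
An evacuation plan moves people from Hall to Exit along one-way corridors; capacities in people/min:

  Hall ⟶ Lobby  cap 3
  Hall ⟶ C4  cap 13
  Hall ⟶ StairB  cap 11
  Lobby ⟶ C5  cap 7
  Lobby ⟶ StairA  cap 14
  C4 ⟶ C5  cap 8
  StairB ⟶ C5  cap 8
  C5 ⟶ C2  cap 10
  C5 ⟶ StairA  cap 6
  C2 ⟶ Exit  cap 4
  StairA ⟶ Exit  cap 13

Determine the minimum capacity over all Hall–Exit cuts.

13

Augment Hall→Lobby→StairA→Exit: bottleneck 3, flow now 3.
Augment Hall→C4→C5→C2→Exit: bottleneck 4, flow now 7.
Augment Hall→C4→C5→StairA→Exit: bottleneck 4, flow now 11.
Augment Hall→StairB→C5→StairA→Exit: bottleneck 2, flow now 13.
No augmenting path remains; maximum flow = 13.
By max-flow min-cut, the minimum cut capacity equals the max flow.
In the residual graph, reachable from Hall: {Hall, C4, StairB, C5, C2}.
Min-cut edges: Hall→Lobby (3), C5→StairA (6), C2→Exit (4); capacity 3 + 6 + 4 = 13.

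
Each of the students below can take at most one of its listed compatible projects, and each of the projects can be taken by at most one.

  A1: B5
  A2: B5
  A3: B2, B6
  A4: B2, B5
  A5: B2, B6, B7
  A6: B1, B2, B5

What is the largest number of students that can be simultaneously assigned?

Unit-capacity flow: source→left, listed edges, right→sink; max matching = max flow.
Augmenting path A1→B5 (+1); matched 1.
Augmenting path A3→B2 (+1); matched 2.
Augmenting path A5→B6 (+1); matched 3.
Augmenting path A6→B1 (+1); matched 4.
Augmenting path A4→B2→A3→B6→A5→B7 (+1); matched 5.
No augmenting path remains; maximum matching = 5.
König certificate: {A3, A4, A5, A6, B5} is a vertex cover of size 5 (every listed pair touches it), so no matching can be larger.

5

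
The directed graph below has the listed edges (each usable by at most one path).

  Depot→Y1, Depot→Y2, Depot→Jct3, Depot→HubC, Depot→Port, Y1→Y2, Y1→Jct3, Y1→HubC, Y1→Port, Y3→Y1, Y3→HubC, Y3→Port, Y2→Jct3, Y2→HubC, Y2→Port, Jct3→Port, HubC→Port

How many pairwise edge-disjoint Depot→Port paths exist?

Assign every edge capacity 1; by Menger, the answer equals the max flow.
Path Depot→Port (+1); total 1.
Path Depot→Y1→Port (+1); total 2.
Path Depot→Y2→Port (+1); total 3.
Path Depot→Jct3→Port (+1); total 4.
Path Depot→HubC→Port (+1); total 5.
No residual Depot→Port path; max flow = 5.
Certifying cut of size 5: {Depot→HubC, Depot→Jct3, Depot→Port, Depot→Y1, Depot→Y2}.

5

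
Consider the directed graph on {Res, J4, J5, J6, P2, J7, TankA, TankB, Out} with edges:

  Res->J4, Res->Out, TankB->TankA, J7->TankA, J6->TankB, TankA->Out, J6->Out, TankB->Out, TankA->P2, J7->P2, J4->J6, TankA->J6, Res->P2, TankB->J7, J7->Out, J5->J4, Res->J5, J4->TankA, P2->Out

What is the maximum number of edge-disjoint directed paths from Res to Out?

Assign every edge capacity 1; by Menger, the answer equals the max flow.
Path Res→Out (+1); total 1.
Path Res→P2→Out (+1); total 2.
Path Res→J4→J6→Out (+1); total 3.
Path Res→J5→J4→TankA→Out (+1); total 4.
No residual Res→Out path; max flow = 4.
Certifying cut of size 4: {Res→J4, Res→J5, Res→Out, Res→P2}.

4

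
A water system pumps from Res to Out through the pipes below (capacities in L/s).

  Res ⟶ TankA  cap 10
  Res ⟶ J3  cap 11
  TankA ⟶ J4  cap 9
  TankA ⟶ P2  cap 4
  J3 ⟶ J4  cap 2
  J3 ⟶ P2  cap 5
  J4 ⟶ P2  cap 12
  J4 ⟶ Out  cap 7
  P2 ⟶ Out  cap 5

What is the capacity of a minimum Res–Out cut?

12

Augment Res→TankA→J4→Out: bottleneck 7, flow now 7.
Augment Res→TankA→P2→Out: bottleneck 3, flow now 10.
Augment Res→J3→P2→Out: bottleneck 2, flow now 12.
No augmenting path remains; maximum flow = 12.
By max-flow min-cut, the minimum cut capacity equals the max flow.
In the residual graph, reachable from Res: {Res, TankA, J3, J4, P2}.
Min-cut edges: J4→Out (7), P2→Out (5); capacity 7 + 5 = 12.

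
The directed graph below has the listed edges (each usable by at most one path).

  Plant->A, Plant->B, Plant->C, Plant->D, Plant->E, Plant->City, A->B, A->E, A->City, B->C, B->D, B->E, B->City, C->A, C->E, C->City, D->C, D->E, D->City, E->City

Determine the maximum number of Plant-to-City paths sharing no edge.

Assign every edge capacity 1; by Menger, the answer equals the max flow.
Path Plant→City (+1); total 1.
Path Plant→A→City (+1); total 2.
Path Plant→B→City (+1); total 3.
Path Plant→C→City (+1); total 4.
Path Plant→D→City (+1); total 5.
Path Plant→E→City (+1); total 6.
No residual Plant→City path; max flow = 6.
Certifying cut of size 6: {Plant→A, Plant→B, Plant→C, Plant→City, Plant→D, Plant→E}.

6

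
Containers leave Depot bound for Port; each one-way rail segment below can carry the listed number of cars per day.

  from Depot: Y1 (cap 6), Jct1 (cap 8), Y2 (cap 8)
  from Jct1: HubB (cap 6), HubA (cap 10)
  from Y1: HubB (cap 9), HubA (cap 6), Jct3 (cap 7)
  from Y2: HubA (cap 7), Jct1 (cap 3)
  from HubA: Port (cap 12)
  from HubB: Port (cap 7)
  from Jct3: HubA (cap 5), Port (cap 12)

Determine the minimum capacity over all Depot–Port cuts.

Augment Depot→Jct1→HubA→Port: bottleneck 8, flow now 8.
Augment Depot→Y1→HubA→Port: bottleneck 4, flow now 12.
Augment Depot→Y1→HubB→Port: bottleneck 2, flow now 14.
Augment Depot→Y2→Jct1→HubB→Port: bottleneck 3, flow now 17.
Augment Depot→Y2→HubA→Jct1→HubB→Port: bottleneck 2, flow now 19. (uses reverse residual edge)
Augment Depot→Y2→HubA→Y1→Jct3→Port: bottleneck 3, flow now 22. (uses reverse residual edge)
No augmenting path remains; maximum flow = 22.
By max-flow min-cut, the minimum cut capacity equals the max flow.
In the residual graph, reachable from Depot: {Depot}.
Min-cut edges: Depot→Jct1 (8), Depot→Y1 (6), Depot→Y2 (8); capacity 8 + 6 + 8 = 22.

22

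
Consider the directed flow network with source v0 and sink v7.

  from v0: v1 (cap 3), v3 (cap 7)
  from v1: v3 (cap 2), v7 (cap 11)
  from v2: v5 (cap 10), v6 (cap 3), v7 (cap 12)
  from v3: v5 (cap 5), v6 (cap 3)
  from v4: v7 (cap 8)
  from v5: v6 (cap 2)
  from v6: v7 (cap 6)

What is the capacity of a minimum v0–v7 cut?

Augment v0→v1→v7: bottleneck 3, flow now 3.
Augment v0→v3→v6→v7: bottleneck 3, flow now 6.
Augment v0→v3→v5→v6→v7: bottleneck 2, flow now 8.
No augmenting path remains; maximum flow = 8.
By max-flow min-cut, the minimum cut capacity equals the max flow.
In the residual graph, reachable from v0: {v0, v3, v5}.
Min-cut edges: v0→v1 (3), v3→v6 (3), v5→v6 (2); capacity 3 + 3 + 2 = 8.

8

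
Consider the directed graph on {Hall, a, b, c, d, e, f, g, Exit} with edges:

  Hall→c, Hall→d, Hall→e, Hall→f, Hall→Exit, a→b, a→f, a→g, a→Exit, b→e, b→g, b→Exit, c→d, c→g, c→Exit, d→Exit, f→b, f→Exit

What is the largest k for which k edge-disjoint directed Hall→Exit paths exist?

Assign every edge capacity 1; by Menger, the answer equals the max flow.
Path Hall→Exit (+1); total 1.
Path Hall→c→Exit (+1); total 2.
Path Hall→d→Exit (+1); total 3.
Path Hall→f→Exit (+1); total 4.
No residual Hall→Exit path; max flow = 4.
Certifying cut of size 4: {Hall→Exit, Hall→c, Hall→d, Hall→f}.

4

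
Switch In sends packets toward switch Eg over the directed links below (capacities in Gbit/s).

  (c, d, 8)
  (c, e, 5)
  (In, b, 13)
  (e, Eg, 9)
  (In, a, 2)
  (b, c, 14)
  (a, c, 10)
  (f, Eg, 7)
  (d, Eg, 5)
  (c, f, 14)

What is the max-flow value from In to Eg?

15

Augment In→a→c→d→Eg: bottleneck 2, flow now 2.
Augment In→b→c→d→Eg: bottleneck 3, flow now 5.
Augment In→b→c→e→Eg: bottleneck 5, flow now 10.
Augment In→b→c→f→Eg: bottleneck 5, flow now 15.
No augmenting path remains; maximum flow = 15.
In the residual graph, reachable from In: {In}.
Min-cut edges: In→a (2), In→b (13); capacity 2 + 13 = 15.
This cut is saturated, so no flow can exceed 15.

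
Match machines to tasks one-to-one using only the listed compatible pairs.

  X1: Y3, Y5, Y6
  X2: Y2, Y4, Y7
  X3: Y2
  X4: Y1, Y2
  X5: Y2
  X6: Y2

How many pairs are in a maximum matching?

Unit-capacity flow: source→left, listed edges, right→sink; max matching = max flow.
Augmenting path X1→Y3 (+1); matched 1.
Augmenting path X2→Y2 (+1); matched 2.
Augmenting path X4→Y1 (+1); matched 3.
Augmenting path X3→Y2→X2→Y4 (+1); matched 4.
No augmenting path remains; maximum matching = 4.
König certificate: {X1, X2, X4, Y2} is a vertex cover of size 4 (every listed pair touches it), so no matching can be larger.

4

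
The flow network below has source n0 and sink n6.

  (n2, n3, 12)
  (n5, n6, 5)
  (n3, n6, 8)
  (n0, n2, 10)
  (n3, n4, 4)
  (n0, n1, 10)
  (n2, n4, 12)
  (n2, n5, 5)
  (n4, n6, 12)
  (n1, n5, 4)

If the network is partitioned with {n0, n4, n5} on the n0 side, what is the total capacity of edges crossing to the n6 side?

Edges leaving {n0, n4, n5}: n0→n1 (10), n0→n2 (10), n4→n6 (12), n5→n6 (5).
Cut capacity = 10 + 10 + 12 + 5 = 37.

37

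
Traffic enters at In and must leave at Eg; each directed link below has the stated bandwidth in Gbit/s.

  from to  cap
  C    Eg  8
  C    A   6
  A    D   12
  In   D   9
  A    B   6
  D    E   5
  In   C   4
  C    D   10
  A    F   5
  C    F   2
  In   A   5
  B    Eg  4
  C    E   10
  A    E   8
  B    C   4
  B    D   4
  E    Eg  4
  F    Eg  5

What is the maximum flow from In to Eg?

13

Augment In→C→Eg: bottleneck 4, flow now 4.
Augment In→A→B→Eg: bottleneck 4, flow now 8.
Augment In→A→E→Eg: bottleneck 1, flow now 9.
Augment In→D→E→Eg: bottleneck 3, flow now 12.
Augment In→D→E→A→F→Eg: bottleneck 1, flow now 13. (uses reverse residual edge)
No augmenting path remains; maximum flow = 13.
In the residual graph, reachable from In: {In, D, E}.
Min-cut edges: In→A (5), In→C (4), E→Eg (4); capacity 5 + 4 + 4 = 13.
This cut is saturated, so no flow can exceed 13.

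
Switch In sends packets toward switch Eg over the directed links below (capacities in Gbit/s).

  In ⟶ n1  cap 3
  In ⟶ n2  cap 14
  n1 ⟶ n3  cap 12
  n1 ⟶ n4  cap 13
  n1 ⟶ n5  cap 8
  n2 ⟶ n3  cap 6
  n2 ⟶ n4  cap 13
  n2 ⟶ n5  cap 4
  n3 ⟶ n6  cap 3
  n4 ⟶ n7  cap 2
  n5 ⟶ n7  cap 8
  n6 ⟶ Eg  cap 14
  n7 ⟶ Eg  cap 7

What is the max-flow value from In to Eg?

10

Augment In→n1→n3→n6→Eg: bottleneck 3, flow now 3.
Augment In→n2→n4→n7→Eg: bottleneck 2, flow now 5.
Augment In→n2→n5→n7→Eg: bottleneck 4, flow now 9.
Augment In→n2→n3→n1→n5→n7→Eg: bottleneck 1, flow now 10. (uses reverse residual edge)
No augmenting path remains; maximum flow = 10.
In the residual graph, reachable from In: {In, n1, n2, n3, n4, n5, n7}.
Min-cut edges: n3→n6 (3), n7→Eg (7); capacity 3 + 7 = 10.
This cut is saturated, so no flow can exceed 10.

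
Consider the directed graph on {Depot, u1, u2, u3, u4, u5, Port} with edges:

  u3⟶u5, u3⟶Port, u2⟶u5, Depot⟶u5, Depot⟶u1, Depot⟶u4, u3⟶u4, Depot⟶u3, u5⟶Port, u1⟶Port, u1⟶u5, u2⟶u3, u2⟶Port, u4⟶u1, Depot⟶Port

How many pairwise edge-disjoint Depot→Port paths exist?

Assign every edge capacity 1; by Menger, the answer equals the max flow.
Path Depot→Port (+1); total 1.
Path Depot→u1→Port (+1); total 2.
Path Depot→u3→Port (+1); total 3.
Path Depot→u5→Port (+1); total 4.
No residual Depot→Port path; max flow = 4.
Certifying cut of size 4: {Depot→Port, Depot→u3, u1→Port, u5→Port}.

4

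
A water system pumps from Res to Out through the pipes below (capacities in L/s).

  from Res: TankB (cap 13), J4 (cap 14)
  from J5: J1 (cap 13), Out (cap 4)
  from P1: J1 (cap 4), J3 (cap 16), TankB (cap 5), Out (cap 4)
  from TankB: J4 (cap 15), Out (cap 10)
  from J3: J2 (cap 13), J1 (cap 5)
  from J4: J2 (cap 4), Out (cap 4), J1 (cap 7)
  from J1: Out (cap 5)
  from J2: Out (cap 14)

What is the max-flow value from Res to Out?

Augment Res→TankB→Out: bottleneck 10, flow now 10.
Augment Res→J4→Out: bottleneck 4, flow now 14.
Augment Res→J4→J1→Out: bottleneck 5, flow now 19.
Augment Res→J4→J2→Out: bottleneck 4, flow now 23.
No augmenting path remains; maximum flow = 23.
In the residual graph, reachable from Res: {Res, TankB, J4, J1}.
Min-cut edges: TankB→Out (10), J4→J2 (4), J4→Out (4), J1→Out (5); capacity 10 + 4 + 4 + 5 = 23.
This cut is saturated, so no flow can exceed 23.

23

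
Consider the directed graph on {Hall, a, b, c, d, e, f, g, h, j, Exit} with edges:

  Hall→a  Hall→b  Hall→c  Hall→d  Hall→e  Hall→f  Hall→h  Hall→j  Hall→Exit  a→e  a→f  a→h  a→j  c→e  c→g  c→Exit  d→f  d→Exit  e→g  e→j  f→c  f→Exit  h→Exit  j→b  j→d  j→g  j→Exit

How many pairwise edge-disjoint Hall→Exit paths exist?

6

Assign every edge capacity 1; by Menger, the answer equals the max flow.
Path Hall→Exit (+1); total 1.
Path Hall→c→Exit (+1); total 2.
Path Hall→d→Exit (+1); total 3.
Path Hall→f→Exit (+1); total 4.
Path Hall→h→Exit (+1); total 5.
Path Hall→j→Exit (+1); total 6.
No residual Hall→Exit path; max flow = 6.
Certifying cut of size 6: {Hall→Exit, c→Exit, d→Exit, f→Exit, h→Exit, j→Exit}.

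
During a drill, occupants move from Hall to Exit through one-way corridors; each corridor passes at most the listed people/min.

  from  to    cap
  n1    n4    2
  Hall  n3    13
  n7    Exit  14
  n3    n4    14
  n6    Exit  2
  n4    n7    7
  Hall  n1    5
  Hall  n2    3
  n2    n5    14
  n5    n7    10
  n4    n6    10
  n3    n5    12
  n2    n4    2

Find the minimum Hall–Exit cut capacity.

Augment Hall→n1→n4→n6→Exit: bottleneck 2, flow now 2.
Augment Hall→n2→n4→n7→Exit: bottleneck 2, flow now 4.
Augment Hall→n2→n5→n7→Exit: bottleneck 1, flow now 5.
Augment Hall→n3→n4→n7→Exit: bottleneck 5, flow now 10.
Augment Hall→n3→n5→n7→Exit: bottleneck 6, flow now 16.
No augmenting path remains; maximum flow = 16.
By max-flow min-cut, the minimum cut capacity equals the max flow.
In the residual graph, reachable from Hall: {Hall, n1, n2, n3, n4, n5, n6, n7}.
Min-cut edges: n6→Exit (2), n7→Exit (14); capacity 2 + 14 = 16.

16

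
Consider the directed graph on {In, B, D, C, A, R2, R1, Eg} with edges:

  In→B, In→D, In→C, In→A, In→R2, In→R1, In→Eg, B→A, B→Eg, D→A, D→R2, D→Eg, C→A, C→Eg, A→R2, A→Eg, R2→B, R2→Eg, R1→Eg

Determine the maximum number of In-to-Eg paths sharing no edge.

Assign every edge capacity 1; by Menger, the answer equals the max flow.
Path In→Eg (+1); total 1.
Path In→B→Eg (+1); total 2.
Path In→D→Eg (+1); total 3.
Path In→C→Eg (+1); total 4.
Path In→A→Eg (+1); total 5.
Path In→R2→Eg (+1); total 6.
Path In→R1→Eg (+1); total 7.
No residual In→Eg path; max flow = 7.
Certifying cut of size 7: {In→A, In→B, In→C, In→D, In→Eg, In→R1, In→R2}.

7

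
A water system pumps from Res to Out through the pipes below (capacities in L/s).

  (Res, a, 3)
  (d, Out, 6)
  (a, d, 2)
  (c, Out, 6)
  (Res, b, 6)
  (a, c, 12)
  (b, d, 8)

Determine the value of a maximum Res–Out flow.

9

Augment Res→a→c→Out: bottleneck 3, flow now 3.
Augment Res→b→d→Out: bottleneck 6, flow now 9.
No augmenting path remains; maximum flow = 9.
In the residual graph, reachable from Res: {Res}.
Min-cut edges: Res→a (3), Res→b (6); capacity 3 + 6 = 9.
This cut is saturated, so no flow can exceed 9.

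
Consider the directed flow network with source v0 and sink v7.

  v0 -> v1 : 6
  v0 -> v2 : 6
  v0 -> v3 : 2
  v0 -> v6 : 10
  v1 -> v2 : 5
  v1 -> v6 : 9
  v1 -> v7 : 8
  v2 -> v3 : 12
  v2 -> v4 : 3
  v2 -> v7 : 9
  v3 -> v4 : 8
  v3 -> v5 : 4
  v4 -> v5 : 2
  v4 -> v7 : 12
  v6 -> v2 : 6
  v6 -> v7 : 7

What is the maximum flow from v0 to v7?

Augment v0→v1→v7: bottleneck 6, flow now 6.
Augment v0→v2→v7: bottleneck 6, flow now 12.
Augment v0→v6→v7: bottleneck 7, flow now 19.
Augment v0→v3→v4→v7: bottleneck 2, flow now 21.
Augment v0→v6→v2→v7: bottleneck 3, flow now 24.
No augmenting path remains; maximum flow = 24.
In the residual graph, reachable from v0: {v0}.
Min-cut edges: v0→v1 (6), v0→v2 (6), v0→v3 (2), v0→v6 (10); capacity 6 + 6 + 2 + 10 = 24.
This cut is saturated, so no flow can exceed 24.

24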